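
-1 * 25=-25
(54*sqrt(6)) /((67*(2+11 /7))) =378*sqrt(6) /1675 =0.55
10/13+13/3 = 199/39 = 5.10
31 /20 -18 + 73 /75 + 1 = -14.48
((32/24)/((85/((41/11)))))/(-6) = -82/8415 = -0.01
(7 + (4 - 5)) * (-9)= -54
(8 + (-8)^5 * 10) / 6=-54612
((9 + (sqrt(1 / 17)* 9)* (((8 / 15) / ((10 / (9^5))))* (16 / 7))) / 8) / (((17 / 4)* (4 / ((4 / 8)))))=9 / 272 + 708588* sqrt(17) / 50575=57.80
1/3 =0.33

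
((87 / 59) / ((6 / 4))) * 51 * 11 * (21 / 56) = 48807 / 236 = 206.81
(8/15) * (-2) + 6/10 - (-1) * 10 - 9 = 8/15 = 0.53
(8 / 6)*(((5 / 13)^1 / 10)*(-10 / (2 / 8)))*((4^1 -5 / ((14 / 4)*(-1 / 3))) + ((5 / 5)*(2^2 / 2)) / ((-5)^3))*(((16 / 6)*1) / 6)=-17152 / 2275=-7.54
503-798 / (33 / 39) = -4841 / 11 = -440.09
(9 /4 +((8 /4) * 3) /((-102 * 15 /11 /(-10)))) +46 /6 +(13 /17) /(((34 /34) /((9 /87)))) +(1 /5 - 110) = -99.37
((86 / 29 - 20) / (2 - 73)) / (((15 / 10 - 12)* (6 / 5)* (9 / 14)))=-0.03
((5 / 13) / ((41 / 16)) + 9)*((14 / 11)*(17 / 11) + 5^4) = 369983851 / 64493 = 5736.81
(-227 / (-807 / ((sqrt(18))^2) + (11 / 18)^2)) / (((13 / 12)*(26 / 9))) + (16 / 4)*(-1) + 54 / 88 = -187982257 / 107115580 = -1.75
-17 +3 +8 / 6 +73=181 / 3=60.33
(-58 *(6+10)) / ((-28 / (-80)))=-18560 / 7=-2651.43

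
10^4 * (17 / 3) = 170000 / 3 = 56666.67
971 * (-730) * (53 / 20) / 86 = -3756799 / 172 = -21841.85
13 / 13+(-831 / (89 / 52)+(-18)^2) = -14287 / 89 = -160.53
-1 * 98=-98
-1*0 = 0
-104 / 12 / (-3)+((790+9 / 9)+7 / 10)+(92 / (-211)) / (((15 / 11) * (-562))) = 4240080319 / 5336190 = 794.59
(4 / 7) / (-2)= -2 / 7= -0.29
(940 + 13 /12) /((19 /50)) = 282325 /114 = 2476.54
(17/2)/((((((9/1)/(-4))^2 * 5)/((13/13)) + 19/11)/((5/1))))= 7480/4759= 1.57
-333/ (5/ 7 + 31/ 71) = -165501/ 572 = -289.34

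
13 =13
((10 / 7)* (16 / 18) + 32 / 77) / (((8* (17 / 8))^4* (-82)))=-584 / 2373082173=-0.00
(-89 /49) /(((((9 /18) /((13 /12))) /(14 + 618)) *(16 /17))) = -1553851 /588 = -2642.60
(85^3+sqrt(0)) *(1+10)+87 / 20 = 135107587 / 20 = 6755379.35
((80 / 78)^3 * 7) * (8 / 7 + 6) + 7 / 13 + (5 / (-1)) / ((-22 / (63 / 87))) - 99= -1678499825 / 37845522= -44.35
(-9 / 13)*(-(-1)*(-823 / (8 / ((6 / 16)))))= 22221 / 832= 26.71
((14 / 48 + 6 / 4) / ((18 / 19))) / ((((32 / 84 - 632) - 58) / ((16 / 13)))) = -5719 / 1694394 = -0.00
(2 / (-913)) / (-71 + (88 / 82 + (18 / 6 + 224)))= -41 / 2939860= -0.00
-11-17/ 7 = -94/ 7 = -13.43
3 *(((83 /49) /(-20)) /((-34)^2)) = -249 /1132880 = -0.00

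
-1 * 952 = -952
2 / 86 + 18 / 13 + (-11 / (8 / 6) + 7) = 353 / 2236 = 0.16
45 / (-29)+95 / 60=0.03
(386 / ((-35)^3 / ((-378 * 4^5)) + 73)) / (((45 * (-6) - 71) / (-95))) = 2027704320 / 1378571953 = 1.47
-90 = -90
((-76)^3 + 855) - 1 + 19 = -438103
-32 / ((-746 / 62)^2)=-30752 / 139129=-0.22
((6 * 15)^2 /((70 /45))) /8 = 18225 /28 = 650.89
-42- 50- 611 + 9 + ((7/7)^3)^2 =-693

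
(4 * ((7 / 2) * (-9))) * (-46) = 5796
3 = 3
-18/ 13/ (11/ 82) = -1476/ 143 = -10.32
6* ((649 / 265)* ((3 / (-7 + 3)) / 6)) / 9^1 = -649 / 3180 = -0.20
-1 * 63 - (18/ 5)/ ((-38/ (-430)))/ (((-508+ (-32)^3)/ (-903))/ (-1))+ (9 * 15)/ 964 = -3136527405/ 50790268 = -61.75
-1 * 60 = -60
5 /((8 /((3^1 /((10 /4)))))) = 3 /4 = 0.75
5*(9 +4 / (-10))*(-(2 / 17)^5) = -0.00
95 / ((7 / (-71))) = -6745 / 7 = -963.57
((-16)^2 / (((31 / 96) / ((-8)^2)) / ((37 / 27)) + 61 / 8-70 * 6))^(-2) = 976428067126801 / 376307854606336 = 2.59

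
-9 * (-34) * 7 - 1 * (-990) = 3132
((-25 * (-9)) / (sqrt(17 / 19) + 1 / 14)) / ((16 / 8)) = -29925 / 3313 + 22050 * sqrt(323) / 3313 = 110.58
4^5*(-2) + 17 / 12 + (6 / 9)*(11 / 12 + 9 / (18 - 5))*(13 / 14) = -2045.59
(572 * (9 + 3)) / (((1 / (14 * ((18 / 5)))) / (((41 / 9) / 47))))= 7879872 / 235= 33531.37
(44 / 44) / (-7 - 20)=-1 / 27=-0.04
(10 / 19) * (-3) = -30 / 19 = -1.58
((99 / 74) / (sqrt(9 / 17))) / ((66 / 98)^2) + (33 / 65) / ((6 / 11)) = 121 / 130 + 2401 * sqrt(17) / 2442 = 4.98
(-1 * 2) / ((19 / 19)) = -2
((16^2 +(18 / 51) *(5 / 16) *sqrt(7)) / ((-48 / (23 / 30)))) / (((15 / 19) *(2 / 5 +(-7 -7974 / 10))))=0.01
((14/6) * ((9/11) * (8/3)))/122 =28/671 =0.04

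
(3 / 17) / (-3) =-1 / 17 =-0.06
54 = 54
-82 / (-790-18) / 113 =0.00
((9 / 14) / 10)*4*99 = 891 / 35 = 25.46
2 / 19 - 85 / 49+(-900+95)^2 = 648023.37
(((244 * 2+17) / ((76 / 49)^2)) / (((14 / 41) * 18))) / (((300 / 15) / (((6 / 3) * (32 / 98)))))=28987 / 25992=1.12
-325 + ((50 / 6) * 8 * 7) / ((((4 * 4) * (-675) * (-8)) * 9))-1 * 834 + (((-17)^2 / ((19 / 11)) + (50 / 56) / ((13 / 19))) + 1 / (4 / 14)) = -19902437309 / 20167056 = -986.88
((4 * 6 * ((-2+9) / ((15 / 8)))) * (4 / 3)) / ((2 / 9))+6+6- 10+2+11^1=2763 / 5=552.60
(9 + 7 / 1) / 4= 4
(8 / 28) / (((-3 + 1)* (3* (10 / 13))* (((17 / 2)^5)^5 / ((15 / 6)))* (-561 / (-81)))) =-981467136 / 7553751282764058714031897118293613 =-0.00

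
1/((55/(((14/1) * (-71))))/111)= -2006.07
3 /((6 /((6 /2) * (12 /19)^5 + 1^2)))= 3222595 /4952198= 0.65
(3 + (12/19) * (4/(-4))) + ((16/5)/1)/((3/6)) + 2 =1023/95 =10.77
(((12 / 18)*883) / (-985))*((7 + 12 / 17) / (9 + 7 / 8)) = -1850768 / 3968565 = -0.47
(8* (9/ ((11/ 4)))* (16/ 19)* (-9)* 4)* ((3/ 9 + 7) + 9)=-2709504/ 209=-12964.13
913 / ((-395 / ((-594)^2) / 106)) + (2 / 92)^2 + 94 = -72254470687853 / 835820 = -86447405.77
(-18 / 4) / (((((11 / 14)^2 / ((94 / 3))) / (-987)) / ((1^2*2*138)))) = 7528378032 / 121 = 62218000.26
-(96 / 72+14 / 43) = -214 / 129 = -1.66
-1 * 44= -44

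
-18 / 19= -0.95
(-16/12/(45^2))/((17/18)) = -8/11475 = -0.00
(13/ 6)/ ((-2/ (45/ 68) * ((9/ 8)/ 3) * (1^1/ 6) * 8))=-1.43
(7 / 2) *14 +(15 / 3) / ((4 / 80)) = 149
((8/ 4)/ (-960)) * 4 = -1/ 120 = -0.01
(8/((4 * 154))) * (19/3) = 19/231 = 0.08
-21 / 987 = -1 / 47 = -0.02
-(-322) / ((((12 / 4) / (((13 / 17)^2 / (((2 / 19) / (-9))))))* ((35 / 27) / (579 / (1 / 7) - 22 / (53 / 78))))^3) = -3915717572996088715117578037046481 / 88041457070318500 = -44475837898373427.73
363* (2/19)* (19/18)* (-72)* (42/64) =-7623/4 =-1905.75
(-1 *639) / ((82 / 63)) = -40257 / 82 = -490.94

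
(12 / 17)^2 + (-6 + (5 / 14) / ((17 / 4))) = -10960 / 2023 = -5.42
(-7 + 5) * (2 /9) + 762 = 6854 /9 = 761.56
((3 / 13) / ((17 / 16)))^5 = 254803968 / 527182965101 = 0.00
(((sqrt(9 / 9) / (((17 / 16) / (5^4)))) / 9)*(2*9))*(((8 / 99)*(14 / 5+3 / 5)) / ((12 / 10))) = 80000 / 297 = 269.36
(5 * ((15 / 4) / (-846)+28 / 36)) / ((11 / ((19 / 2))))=248615 / 74448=3.34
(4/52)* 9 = 9/13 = 0.69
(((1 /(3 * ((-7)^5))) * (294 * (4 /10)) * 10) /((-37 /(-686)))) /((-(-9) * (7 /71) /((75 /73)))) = -0.50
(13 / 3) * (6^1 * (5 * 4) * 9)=4680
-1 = -1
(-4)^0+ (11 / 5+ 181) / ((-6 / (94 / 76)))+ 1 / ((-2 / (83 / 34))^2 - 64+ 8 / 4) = -36.78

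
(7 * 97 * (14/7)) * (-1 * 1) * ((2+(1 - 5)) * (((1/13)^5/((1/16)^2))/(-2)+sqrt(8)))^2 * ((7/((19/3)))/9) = -13978483658505408/2619311345131+19468288 * sqrt(2)/21163701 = -5335.40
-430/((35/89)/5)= -38270/7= -5467.14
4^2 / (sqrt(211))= 16 *sqrt(211) / 211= 1.10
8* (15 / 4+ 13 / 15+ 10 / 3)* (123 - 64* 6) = -82998 / 5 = -16599.60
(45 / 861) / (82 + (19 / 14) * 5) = 30 / 50963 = 0.00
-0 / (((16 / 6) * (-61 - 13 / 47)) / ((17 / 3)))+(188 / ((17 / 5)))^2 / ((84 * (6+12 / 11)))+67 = 17073247 / 236691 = 72.13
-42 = -42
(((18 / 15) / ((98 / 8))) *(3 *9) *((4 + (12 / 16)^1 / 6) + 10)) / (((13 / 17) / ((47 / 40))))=7313247 / 127400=57.40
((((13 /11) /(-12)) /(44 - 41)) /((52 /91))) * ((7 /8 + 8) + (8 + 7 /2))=-14833 /12672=-1.17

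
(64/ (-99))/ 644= -16/ 15939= -0.00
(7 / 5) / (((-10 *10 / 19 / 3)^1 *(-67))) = 399 / 33500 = 0.01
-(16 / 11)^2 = -256 / 121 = -2.12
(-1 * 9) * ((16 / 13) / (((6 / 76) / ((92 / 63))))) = -55936 / 273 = -204.89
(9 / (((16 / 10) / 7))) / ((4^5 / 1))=315 / 8192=0.04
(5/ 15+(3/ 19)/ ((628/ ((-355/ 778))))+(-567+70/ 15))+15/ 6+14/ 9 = -46615076149/ 83547864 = -557.94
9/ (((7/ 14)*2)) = 9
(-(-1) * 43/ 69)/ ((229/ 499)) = 21457/ 15801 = 1.36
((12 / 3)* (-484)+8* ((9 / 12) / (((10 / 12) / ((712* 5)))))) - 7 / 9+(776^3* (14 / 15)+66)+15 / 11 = 215899084592 / 495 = 436159766.85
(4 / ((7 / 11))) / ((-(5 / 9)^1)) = -396 / 35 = -11.31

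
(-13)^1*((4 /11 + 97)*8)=-111384 /11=-10125.82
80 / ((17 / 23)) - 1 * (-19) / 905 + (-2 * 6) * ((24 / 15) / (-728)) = 151599517 / 1400035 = 108.28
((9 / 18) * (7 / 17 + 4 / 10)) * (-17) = -69 / 10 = -6.90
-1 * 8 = -8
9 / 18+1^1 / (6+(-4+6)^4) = 0.55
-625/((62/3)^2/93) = -16875/124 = -136.09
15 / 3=5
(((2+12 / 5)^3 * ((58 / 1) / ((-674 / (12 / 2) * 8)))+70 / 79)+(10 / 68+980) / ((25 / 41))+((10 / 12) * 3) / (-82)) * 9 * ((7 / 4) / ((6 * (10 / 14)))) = 2186030252506989 / 371124620000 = 5890.29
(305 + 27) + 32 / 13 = 4348 / 13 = 334.46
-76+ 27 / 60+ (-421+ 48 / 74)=-366967 / 740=-495.90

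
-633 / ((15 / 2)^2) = -844 / 75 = -11.25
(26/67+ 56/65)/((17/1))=5442/74035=0.07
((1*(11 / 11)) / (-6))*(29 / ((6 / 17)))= -493 / 36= -13.69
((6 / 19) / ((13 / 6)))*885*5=159300 / 247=644.94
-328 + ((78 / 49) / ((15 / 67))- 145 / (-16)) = -1222363 / 3920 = -311.83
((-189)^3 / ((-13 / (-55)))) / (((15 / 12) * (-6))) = 49509306 / 13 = 3808408.15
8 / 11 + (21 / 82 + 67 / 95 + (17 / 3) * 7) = 41.36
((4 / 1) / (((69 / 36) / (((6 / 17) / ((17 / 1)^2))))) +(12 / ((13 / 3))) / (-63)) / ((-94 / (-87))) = -18521778 / 483296723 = -0.04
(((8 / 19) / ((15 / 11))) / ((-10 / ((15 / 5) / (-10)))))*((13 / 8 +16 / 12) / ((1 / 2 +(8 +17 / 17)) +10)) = 781 / 555750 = 0.00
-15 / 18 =-0.83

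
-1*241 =-241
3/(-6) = -1/2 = -0.50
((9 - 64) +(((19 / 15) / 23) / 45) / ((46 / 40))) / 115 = -3927749 / 8212725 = -0.48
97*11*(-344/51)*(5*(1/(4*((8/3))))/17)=-229405/1156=-198.45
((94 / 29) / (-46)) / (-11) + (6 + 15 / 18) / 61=318019 / 2685342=0.12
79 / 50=1.58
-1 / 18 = -0.06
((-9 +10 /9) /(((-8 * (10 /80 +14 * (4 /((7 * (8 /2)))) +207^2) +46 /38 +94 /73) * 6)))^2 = 9697719529 /659232397724028762384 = 0.00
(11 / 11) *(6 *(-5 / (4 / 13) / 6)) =-65 / 4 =-16.25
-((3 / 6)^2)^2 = -1 / 16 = -0.06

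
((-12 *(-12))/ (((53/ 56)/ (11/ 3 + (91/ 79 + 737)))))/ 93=157526656/ 129797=1213.64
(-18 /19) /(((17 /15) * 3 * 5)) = -0.06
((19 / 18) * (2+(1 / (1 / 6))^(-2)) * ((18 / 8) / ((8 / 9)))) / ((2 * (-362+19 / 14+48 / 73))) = -708757 / 94183680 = -0.01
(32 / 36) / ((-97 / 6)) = -16 / 291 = -0.05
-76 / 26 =-38 / 13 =-2.92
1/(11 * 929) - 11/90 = -112319/919710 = -0.12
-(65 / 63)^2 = -4225 / 3969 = -1.06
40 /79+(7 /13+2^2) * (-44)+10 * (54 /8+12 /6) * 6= 325.81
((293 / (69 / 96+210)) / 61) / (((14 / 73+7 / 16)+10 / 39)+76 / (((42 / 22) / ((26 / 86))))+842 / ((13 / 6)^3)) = 7241974544896 / 30405238432126261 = 0.00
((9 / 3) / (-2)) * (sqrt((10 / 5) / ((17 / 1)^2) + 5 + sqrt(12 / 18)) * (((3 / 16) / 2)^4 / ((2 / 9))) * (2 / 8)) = -729 * sqrt(867 * sqrt(6) + 13023) / 285212672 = -0.00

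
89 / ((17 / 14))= 1246 / 17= 73.29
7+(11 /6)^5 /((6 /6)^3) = 215483 /7776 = 27.71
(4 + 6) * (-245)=-2450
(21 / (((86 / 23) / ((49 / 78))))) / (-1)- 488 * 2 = -2190225 / 2236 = -979.53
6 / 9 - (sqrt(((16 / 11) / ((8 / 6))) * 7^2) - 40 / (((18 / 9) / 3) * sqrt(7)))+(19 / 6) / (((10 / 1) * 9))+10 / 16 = -14 * sqrt(33) / 11+1433 / 1080+60 * sqrt(7) / 7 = 16.69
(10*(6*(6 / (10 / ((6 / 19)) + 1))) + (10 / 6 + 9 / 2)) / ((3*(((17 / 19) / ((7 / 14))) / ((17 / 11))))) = 96007 / 19404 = 4.95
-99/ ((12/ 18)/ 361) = -107217/ 2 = -53608.50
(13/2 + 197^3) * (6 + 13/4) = 565758083/8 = 70719760.38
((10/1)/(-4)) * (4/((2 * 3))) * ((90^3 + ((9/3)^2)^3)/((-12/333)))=134999865/4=33749966.25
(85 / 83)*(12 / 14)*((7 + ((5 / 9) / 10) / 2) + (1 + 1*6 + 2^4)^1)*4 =183770 / 1743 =105.43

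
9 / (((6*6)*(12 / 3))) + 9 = 145 / 16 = 9.06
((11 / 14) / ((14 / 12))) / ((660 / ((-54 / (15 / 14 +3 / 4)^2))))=-24 / 1445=-0.02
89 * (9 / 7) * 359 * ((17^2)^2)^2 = 2005941833976519 / 7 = 286563119139502.71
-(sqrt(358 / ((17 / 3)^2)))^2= -3222 / 289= -11.15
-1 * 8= -8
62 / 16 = 31 / 8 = 3.88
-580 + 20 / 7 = -577.14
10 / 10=1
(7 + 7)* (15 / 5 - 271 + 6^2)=-3248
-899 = -899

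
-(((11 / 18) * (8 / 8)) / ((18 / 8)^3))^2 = -123904 / 43046721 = -0.00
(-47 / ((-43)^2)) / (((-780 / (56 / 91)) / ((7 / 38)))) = 329 / 89057085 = 0.00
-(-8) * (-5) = -40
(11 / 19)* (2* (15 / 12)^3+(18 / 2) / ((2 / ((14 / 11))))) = 3391 / 608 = 5.58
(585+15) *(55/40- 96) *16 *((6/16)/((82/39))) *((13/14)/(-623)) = 241.48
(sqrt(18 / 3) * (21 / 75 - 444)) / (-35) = 11093 * sqrt(6) / 875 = 31.05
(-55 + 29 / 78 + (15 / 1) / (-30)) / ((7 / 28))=-8600 / 39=-220.51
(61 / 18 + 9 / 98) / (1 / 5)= 7675 / 441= 17.40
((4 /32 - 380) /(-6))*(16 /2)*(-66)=-33429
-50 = -50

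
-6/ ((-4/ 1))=3/ 2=1.50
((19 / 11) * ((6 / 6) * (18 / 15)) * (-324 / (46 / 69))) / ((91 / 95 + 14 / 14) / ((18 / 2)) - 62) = 789507 / 48422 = 16.30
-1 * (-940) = 940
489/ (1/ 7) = 3423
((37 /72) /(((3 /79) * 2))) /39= 2923 /16848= 0.17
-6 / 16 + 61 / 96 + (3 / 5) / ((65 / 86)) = 32893 / 31200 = 1.05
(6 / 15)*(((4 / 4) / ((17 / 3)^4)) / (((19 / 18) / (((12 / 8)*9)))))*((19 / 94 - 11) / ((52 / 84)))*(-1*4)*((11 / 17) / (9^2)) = 45579996 / 16483119913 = 0.00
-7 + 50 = 43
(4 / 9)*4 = 1.78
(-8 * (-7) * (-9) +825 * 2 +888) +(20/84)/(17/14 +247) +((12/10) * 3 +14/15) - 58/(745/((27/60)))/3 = 6332976281/3106650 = 2038.52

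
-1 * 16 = -16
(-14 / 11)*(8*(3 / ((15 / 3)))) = -336 / 55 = -6.11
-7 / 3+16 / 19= -85 / 57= -1.49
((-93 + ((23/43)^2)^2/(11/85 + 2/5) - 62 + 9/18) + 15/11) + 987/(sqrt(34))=-103556804587/676922598 + 987 * sqrt(34)/34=16.29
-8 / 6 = -4 / 3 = -1.33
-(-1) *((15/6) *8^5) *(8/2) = 327680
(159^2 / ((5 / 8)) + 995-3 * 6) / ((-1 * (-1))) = 207133 / 5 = 41426.60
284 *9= 2556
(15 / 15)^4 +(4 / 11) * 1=15 / 11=1.36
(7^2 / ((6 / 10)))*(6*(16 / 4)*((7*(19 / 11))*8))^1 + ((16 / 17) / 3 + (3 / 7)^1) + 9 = 189595.20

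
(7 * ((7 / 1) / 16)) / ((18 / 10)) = 245 / 144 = 1.70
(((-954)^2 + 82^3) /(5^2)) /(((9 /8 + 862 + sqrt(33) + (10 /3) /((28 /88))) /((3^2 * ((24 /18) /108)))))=2402340631712 /323085507495- 4583213824 * sqrt(33) /538475845825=7.39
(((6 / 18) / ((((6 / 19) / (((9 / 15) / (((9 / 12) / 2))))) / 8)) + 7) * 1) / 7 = 923 / 315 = 2.93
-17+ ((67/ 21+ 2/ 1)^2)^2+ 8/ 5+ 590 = 1264534718/ 972405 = 1300.42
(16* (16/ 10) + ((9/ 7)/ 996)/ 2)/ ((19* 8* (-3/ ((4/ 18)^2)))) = -594959/ 214598160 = -0.00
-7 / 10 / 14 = -1 / 20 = -0.05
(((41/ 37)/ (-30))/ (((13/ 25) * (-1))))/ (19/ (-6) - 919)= -205/ 2661373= -0.00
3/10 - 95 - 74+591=4223/10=422.30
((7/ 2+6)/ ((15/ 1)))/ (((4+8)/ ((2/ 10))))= 19/ 1800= 0.01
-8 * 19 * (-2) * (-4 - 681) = -208240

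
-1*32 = -32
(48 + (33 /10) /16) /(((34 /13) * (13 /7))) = 53991 /5440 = 9.92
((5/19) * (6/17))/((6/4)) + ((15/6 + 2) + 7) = 7469/646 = 11.56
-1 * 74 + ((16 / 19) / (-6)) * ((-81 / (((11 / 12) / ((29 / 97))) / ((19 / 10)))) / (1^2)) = -357206 / 5335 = -66.96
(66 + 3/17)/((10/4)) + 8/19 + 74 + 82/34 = 33367/323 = 103.30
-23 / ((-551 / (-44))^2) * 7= -1.03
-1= -1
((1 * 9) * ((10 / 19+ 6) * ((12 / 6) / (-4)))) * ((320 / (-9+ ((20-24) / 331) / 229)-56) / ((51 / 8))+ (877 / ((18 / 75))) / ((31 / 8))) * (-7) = 8413396258680 / 44069797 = 190910.71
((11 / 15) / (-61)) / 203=-11 / 185745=-0.00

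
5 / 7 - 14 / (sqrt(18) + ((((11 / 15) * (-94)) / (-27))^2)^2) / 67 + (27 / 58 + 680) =2171508033810751171875 * sqrt(2) / 6190972799591726736694163 + 1712156760339949581296998565117 / 2513534956634241055097830178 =681.18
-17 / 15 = -1.13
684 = 684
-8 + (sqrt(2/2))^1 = -7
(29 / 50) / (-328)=-29 / 16400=-0.00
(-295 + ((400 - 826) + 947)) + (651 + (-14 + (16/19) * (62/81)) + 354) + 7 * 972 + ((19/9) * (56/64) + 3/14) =691515085/86184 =8023.71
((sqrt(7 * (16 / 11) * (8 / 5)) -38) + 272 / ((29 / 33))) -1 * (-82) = 8 * sqrt(770) / 55 + 10252 / 29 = 357.55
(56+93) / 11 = 149 / 11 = 13.55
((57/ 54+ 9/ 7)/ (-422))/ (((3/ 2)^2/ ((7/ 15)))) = -59/ 51273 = -0.00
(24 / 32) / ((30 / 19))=19 / 40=0.48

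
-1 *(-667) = 667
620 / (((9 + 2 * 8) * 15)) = 124 / 75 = 1.65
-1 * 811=-811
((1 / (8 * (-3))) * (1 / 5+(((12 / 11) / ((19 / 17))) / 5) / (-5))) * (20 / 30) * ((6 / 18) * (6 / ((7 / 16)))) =-6728 / 329175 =-0.02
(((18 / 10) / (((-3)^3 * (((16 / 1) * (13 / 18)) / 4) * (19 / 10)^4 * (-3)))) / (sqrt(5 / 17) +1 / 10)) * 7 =-170000 / 116897937 +100000 * sqrt(85) / 116897937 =0.01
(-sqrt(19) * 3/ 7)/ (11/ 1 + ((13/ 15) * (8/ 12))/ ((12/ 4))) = -0.17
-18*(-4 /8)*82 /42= 123 /7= 17.57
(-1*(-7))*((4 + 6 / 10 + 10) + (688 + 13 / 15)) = 73864 / 15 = 4924.27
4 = 4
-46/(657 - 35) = -23/311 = -0.07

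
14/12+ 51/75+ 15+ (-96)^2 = 1384927/150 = 9232.85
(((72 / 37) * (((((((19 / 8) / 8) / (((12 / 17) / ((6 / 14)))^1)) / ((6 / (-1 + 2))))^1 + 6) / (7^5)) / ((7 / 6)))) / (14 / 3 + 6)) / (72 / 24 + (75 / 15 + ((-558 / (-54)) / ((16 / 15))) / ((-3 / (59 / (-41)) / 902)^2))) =15754905 / 509273381304144128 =0.00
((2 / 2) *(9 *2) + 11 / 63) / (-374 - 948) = -1145 / 83286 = -0.01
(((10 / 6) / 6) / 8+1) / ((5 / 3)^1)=149 / 240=0.62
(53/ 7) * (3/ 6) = 53/ 14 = 3.79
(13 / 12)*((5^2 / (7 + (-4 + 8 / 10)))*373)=606125 / 228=2658.44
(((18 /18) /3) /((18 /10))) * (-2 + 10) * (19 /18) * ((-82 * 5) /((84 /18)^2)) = -38950 /1323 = -29.44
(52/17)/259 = 52/4403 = 0.01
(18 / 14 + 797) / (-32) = -1397 / 56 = -24.95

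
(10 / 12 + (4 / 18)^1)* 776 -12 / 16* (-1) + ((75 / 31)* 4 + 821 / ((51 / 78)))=39560141 / 18972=2085.19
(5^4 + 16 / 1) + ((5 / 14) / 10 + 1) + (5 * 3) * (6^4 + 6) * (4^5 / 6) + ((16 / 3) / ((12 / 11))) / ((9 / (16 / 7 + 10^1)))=7560987433 / 2268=3333768.71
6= 6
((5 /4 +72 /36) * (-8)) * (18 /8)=-117 /2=-58.50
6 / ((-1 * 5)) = -6 / 5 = -1.20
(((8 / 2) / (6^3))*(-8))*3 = -4 / 9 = -0.44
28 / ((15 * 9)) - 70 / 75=-98 / 135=-0.73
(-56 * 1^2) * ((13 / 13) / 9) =-56 / 9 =-6.22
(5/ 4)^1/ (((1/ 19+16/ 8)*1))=95/ 156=0.61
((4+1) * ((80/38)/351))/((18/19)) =100/3159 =0.03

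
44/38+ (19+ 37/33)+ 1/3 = 4517/209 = 21.61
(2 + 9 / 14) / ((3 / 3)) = 37 / 14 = 2.64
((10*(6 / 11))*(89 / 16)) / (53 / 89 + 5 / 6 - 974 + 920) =-356445 / 617606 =-0.58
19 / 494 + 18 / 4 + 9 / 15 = 334 / 65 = 5.14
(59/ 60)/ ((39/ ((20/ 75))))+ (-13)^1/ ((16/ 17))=-1938331/ 140400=-13.81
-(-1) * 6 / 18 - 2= -5 / 3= -1.67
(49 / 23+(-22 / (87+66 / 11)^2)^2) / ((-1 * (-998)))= 0.00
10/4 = 5/2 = 2.50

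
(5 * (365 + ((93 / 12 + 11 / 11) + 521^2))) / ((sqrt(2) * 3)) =5436295 * sqrt(2) / 24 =320336.75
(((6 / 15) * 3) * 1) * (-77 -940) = -6102 / 5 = -1220.40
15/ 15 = 1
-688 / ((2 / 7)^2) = -8428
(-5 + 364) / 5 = 359 / 5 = 71.80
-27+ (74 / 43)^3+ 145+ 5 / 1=10184585 / 79507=128.10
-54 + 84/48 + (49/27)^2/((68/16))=-2551721/49572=-51.48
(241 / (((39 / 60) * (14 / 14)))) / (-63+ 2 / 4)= -1928 / 325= -5.93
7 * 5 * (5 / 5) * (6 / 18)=11.67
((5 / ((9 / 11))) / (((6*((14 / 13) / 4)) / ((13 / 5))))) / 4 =1859 / 756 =2.46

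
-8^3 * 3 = -1536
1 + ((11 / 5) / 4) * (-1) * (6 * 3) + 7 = -19 / 10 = -1.90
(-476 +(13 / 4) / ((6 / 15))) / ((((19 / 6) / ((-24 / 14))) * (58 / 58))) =1773 / 7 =253.29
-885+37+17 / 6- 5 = -5101 / 6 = -850.17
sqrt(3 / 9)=sqrt(3) / 3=0.58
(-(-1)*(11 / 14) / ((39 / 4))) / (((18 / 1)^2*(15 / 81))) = 0.00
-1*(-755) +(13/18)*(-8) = 6743/9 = 749.22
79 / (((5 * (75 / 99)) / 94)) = 245058 / 125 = 1960.46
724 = 724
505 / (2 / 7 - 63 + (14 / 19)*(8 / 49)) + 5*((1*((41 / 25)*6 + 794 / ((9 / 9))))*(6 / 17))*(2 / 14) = 38553281 / 198135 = 194.58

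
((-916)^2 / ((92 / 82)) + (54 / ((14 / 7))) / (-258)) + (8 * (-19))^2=770958.16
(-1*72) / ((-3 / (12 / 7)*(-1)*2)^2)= -288 / 49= -5.88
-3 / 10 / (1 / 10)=-3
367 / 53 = 6.92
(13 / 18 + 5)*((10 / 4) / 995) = 103 / 7164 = 0.01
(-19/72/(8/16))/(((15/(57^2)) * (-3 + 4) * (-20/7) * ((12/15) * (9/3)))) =48013/2880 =16.67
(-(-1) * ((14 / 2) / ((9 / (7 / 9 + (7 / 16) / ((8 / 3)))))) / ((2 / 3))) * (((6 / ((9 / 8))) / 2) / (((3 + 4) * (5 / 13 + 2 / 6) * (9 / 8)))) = 2015 / 3888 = 0.52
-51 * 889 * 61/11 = -2765679/11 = -251425.36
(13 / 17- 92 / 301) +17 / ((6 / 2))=94036 / 15351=6.13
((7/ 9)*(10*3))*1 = 70/ 3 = 23.33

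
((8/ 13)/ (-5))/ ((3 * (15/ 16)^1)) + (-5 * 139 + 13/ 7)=-14192996/ 20475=-693.19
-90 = -90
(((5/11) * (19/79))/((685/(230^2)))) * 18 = 18091800/119053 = 151.96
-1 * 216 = -216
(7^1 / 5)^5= 16807 / 3125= 5.38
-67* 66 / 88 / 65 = -201 / 260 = -0.77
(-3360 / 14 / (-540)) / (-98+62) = -1 / 81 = -0.01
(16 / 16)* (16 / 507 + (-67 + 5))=-31418 / 507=-61.97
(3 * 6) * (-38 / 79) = -684 / 79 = -8.66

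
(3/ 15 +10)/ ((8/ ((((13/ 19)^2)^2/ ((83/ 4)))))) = 1456611/ 108166430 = 0.01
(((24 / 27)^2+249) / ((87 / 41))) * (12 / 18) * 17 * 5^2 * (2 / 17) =82955300 / 21141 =3923.91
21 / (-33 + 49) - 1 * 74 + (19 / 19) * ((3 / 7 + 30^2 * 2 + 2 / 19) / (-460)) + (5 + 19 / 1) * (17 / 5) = 1223183 / 244720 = 5.00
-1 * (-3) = 3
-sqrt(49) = -7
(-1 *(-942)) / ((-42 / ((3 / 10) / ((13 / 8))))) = -1884 / 455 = -4.14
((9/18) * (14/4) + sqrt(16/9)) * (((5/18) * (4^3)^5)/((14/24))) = 99321118720/63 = 1576525693.97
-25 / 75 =-1 / 3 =-0.33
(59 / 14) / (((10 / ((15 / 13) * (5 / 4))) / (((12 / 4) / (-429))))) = -0.00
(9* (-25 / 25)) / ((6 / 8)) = -12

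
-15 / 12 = -5 / 4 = -1.25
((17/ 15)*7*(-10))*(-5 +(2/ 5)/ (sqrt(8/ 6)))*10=11900/ 3 -476*sqrt(3)/ 3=3691.85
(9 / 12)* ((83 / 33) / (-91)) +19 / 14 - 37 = -142797 / 4004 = -35.66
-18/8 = -9/4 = -2.25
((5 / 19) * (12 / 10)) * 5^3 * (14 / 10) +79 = 2551 / 19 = 134.26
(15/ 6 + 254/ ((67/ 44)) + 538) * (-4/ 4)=-707.31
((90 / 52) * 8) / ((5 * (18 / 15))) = 30 / 13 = 2.31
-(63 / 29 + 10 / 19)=-1487 / 551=-2.70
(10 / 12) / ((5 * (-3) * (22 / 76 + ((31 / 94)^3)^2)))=-6553762920032 / 34300317291723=-0.19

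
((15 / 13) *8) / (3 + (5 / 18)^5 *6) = 37791360 / 12322817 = 3.07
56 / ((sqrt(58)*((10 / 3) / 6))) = 252*sqrt(58) / 145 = 13.24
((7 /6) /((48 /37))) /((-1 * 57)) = -259 /16416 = -0.02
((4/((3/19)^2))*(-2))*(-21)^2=-141512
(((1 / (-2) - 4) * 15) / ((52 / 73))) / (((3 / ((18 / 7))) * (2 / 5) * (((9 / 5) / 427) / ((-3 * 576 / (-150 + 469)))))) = 1082079000 / 4147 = 260930.55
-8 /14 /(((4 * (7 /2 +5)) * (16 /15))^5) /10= -151875 /166748733046784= -0.00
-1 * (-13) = 13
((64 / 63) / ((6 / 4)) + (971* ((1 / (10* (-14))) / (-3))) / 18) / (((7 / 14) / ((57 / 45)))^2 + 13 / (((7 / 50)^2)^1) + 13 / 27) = 15391957 / 12683275030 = 0.00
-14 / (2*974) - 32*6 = -192.01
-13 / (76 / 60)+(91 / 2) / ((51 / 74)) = 54028 / 969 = 55.76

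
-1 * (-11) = 11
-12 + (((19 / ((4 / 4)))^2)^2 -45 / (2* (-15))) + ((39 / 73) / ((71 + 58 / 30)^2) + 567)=11434639970845 / 87369028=130877.50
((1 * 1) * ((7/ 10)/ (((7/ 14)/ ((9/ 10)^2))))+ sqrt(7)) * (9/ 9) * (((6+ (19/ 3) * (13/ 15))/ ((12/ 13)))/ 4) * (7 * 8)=987987/ 5000+ 47047 * sqrt(7)/ 270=658.61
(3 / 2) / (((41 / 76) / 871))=99294 / 41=2421.80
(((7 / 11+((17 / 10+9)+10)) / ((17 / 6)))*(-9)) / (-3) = 21123 / 935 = 22.59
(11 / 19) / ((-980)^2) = 11 / 18247600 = 0.00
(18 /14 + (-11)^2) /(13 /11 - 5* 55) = -0.45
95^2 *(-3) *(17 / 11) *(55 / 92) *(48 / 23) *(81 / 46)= -1118468250 / 12167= -91926.38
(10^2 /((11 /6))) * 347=208200 /11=18927.27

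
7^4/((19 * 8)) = 2401/152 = 15.80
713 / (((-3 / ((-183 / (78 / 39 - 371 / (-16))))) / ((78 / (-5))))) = -134688 / 5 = -26937.60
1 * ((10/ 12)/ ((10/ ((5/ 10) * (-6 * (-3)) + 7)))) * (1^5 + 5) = 8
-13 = -13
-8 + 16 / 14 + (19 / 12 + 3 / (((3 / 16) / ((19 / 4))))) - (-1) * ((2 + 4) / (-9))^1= 70.06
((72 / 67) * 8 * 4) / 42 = 384 / 469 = 0.82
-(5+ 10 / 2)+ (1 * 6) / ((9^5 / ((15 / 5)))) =-65608 / 6561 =-10.00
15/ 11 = 1.36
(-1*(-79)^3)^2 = 243087455521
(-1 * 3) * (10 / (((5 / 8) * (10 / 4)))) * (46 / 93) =-9.50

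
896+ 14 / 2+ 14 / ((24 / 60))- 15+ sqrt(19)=927.36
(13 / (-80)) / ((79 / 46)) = -0.09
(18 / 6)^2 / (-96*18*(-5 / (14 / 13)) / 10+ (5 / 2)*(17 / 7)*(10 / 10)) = 126 / 11317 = 0.01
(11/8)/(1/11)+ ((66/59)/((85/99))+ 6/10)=683159/40120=17.03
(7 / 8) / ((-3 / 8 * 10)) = -7 / 30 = -0.23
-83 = -83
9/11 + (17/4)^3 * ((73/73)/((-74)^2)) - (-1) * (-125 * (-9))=4340200219/3855104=1125.83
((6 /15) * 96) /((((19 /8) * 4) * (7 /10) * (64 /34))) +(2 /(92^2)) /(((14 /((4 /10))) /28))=2158453 /703570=3.07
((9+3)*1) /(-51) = -4 /17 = -0.24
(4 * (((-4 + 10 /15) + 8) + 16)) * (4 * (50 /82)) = 24800 /123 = 201.63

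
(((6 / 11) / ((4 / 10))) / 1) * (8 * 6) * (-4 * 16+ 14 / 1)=-36000 / 11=-3272.73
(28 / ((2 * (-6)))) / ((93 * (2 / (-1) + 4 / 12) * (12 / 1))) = 7 / 5580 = 0.00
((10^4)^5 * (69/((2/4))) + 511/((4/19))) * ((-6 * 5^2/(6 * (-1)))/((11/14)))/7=1380000000000000000242725/22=62727272727272727283760.23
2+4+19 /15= 109 /15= 7.27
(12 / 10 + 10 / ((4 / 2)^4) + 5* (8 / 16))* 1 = 173 / 40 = 4.32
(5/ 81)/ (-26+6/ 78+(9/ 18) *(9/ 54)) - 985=-107204705/ 108837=-985.00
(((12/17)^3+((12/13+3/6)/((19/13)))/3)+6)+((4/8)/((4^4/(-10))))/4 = 6.67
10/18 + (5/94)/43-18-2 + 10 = -9.44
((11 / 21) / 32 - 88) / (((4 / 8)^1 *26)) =-59125 / 8736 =-6.77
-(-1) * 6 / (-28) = -3 / 14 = -0.21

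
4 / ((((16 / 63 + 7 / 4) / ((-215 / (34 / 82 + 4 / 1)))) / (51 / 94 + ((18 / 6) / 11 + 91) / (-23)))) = 333.03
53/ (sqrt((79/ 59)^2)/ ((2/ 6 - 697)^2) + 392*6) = 13659048700/ 606152501511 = 0.02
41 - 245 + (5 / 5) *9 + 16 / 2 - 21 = -208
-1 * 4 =-4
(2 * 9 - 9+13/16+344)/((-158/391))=-2213451/2528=-875.57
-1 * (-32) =32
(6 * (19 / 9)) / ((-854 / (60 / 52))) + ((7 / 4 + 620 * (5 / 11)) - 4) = 68278671 / 244244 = 279.55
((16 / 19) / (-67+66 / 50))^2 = 40000 / 243328801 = 0.00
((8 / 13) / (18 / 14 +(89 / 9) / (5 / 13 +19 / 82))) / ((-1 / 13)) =-331128 / 717335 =-0.46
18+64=82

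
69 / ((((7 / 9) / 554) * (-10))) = -172017 / 35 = -4914.77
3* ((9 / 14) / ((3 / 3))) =27 / 14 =1.93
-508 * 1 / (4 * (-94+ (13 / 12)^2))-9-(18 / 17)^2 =-33813243 / 3863063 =-8.75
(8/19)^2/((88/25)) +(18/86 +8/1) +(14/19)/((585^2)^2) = 165178824197452693/19998241423070625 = 8.26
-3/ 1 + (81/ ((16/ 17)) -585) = -8031/ 16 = -501.94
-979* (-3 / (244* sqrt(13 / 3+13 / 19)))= 267* sqrt(16302) / 6344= 5.37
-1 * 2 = -2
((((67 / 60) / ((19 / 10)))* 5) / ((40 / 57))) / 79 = 67 / 1264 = 0.05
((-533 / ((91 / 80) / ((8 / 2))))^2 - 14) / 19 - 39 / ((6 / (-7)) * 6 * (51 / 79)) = 105352525927 / 569772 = 184902.95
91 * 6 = 546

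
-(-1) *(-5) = -5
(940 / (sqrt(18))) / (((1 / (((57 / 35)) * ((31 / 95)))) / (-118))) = -343852 * sqrt(2) / 35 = -13893.72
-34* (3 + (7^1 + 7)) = -578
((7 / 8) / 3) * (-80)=-70 / 3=-23.33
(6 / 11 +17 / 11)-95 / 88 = 89 / 88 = 1.01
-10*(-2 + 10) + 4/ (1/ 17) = -12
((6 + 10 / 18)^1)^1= 59 / 9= 6.56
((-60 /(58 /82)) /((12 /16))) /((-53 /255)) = 836400 /1537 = 544.18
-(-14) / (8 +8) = 7 / 8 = 0.88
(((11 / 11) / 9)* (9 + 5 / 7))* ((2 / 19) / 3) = 136 / 3591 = 0.04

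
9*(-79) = -711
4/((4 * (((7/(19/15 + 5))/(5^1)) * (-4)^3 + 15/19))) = -893/12063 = -0.07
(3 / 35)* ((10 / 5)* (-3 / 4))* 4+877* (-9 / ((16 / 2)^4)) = -349983 / 143360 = -2.44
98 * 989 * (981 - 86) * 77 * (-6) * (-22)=881678111160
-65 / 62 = -1.05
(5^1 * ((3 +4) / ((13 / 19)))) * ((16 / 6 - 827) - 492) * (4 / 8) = -2626085 / 78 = -33667.76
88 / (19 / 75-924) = -6600 / 69281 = -0.10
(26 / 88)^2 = 0.09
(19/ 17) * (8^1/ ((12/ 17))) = 38/ 3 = 12.67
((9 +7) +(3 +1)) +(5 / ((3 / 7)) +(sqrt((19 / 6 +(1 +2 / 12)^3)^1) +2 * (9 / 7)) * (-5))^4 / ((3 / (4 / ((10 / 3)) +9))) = 541056875 * sqrt(6162) / 2000376 +5769335570245 / 112021056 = 72734.30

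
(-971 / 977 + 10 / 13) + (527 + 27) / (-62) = -3606620 / 393731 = -9.16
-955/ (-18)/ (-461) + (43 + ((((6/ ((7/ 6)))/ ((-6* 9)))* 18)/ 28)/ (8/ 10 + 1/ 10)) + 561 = 245513153/ 406602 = 603.82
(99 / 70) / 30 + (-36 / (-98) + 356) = 1746431 / 4900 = 356.41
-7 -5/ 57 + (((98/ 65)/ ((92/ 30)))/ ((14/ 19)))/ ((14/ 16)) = -107800/ 17043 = -6.33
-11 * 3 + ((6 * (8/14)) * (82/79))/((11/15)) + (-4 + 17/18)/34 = -105120593/3722796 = -28.24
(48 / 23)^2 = 2304 / 529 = 4.36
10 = 10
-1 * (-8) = 8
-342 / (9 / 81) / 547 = -3078 / 547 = -5.63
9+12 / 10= 51 / 5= 10.20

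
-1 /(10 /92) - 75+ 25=-296 /5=-59.20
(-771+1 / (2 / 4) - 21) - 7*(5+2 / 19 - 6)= -14891 / 19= -783.74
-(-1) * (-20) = -20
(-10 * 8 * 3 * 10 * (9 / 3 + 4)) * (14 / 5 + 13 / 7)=-78240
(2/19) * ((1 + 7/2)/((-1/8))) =-72/19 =-3.79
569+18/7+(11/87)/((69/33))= 8006848/14007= 571.63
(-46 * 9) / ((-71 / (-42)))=-17388 / 71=-244.90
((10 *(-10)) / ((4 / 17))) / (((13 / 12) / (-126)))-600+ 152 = 636776 / 13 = 48982.77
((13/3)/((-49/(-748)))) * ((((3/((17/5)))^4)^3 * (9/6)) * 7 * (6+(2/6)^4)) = 223102832519531250/239903274153431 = 929.97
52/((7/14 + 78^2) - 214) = 0.01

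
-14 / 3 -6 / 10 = -79 / 15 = -5.27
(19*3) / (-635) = -57 / 635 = -0.09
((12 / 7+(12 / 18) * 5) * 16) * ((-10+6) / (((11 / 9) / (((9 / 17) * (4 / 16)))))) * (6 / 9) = -30528 / 1309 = -23.32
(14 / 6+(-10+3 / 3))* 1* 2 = -40 / 3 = -13.33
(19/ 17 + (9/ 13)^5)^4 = 2.66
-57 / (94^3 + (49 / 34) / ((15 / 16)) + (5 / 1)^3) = -14535 / 211831187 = -0.00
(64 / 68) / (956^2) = 1 / 971057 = 0.00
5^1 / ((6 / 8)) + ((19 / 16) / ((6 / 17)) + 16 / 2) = 577 / 32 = 18.03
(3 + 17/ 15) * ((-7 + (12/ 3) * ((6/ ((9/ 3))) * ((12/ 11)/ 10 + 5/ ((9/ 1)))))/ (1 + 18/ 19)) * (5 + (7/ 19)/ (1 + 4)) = -24893372/ 1373625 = -18.12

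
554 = 554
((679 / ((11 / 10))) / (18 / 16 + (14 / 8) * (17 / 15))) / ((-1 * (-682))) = 0.29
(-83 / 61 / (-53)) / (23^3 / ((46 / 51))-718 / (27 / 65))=4482 / 2053255669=0.00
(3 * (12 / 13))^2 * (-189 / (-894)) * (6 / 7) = 34992 / 25181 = 1.39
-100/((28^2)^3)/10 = -5/240945152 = -0.00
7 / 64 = 0.11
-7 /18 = -0.39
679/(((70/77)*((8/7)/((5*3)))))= 156849/16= 9803.06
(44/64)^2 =121/256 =0.47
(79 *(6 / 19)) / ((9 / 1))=158 / 57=2.77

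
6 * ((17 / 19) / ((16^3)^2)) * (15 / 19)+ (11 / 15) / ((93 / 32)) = 1065958262951 / 4224461045760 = 0.25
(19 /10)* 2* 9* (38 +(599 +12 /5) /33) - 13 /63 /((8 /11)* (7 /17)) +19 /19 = 1865869267 /970200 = 1923.18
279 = 279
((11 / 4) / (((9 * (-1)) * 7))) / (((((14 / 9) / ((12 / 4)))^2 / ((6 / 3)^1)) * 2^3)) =-891 / 21952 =-0.04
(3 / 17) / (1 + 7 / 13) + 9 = 3099 / 340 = 9.11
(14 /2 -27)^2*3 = 1200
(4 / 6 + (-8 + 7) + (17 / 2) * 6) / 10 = 76 / 15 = 5.07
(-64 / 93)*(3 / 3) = -64 / 93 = -0.69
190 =190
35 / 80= 7 / 16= 0.44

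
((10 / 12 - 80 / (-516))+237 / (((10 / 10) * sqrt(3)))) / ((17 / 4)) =10 / 43+316 * sqrt(3) / 17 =32.43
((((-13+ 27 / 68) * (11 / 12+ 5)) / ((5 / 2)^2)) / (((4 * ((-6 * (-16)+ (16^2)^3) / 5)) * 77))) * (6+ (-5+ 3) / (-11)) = -60847 / 852622995840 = -0.00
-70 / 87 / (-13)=70 / 1131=0.06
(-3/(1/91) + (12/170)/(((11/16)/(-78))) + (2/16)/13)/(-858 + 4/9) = 245919033/750498320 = 0.33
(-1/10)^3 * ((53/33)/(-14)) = 53/462000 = 0.00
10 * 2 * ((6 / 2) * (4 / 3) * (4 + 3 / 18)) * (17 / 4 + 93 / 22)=93250 / 33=2825.76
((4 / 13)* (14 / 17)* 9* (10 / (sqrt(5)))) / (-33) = -336* sqrt(5) / 2431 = -0.31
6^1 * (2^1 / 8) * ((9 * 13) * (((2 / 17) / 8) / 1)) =351 / 136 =2.58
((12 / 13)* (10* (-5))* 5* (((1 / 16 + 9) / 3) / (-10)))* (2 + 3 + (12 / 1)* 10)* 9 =78425.48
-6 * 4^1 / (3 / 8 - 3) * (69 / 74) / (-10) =-1104 / 1295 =-0.85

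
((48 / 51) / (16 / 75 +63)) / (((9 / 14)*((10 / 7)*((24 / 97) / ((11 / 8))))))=23765 / 263772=0.09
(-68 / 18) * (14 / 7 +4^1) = -68 / 3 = -22.67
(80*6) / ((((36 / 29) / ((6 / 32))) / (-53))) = -7685 / 2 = -3842.50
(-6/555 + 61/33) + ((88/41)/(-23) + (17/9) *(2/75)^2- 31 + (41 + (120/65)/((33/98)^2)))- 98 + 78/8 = -669312188417179/11113917457500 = -60.22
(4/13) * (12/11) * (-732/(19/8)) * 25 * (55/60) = -585600/247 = -2370.85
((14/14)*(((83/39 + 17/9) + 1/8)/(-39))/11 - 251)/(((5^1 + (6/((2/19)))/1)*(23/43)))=-4334031103/572601744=-7.57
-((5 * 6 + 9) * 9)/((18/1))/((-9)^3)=13/486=0.03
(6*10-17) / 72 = 43 / 72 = 0.60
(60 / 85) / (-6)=-2 / 17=-0.12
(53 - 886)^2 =693889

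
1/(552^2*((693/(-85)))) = -85/211159872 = -0.00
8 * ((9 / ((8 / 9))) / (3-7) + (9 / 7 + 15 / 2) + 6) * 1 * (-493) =-1353285 / 28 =-48331.61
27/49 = 0.55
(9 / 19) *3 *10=270 / 19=14.21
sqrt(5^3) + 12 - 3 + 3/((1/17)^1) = 5 * sqrt(5) + 60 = 71.18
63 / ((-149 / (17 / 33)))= -357 / 1639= -0.22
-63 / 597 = -0.11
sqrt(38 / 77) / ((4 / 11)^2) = 11 * sqrt(2926) / 112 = 5.31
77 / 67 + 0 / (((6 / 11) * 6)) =77 / 67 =1.15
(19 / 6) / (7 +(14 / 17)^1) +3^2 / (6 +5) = 565 / 462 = 1.22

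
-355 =-355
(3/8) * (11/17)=33/136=0.24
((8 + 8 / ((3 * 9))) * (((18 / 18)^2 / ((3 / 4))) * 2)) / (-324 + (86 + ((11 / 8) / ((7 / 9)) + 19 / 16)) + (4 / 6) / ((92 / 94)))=-4616192 / 48901347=-0.09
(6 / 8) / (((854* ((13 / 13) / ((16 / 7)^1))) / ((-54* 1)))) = -324 / 2989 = -0.11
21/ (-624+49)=-21/ 575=-0.04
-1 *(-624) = 624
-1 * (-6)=6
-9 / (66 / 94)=-141 / 11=-12.82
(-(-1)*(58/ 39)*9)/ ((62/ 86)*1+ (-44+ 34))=-2494/ 1729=-1.44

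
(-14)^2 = 196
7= 7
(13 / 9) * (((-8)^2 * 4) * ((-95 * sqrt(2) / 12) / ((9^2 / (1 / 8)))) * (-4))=39520 * sqrt(2) / 2187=25.56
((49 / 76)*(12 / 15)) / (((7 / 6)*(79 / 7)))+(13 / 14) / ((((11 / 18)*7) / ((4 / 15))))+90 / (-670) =-10101081 / 271028065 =-0.04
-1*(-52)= 52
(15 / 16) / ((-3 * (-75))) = 1 / 240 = 0.00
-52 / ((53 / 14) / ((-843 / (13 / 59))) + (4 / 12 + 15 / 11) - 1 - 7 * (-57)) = -132764632 / 1020490187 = -0.13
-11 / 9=-1.22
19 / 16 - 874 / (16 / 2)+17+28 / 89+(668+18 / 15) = 4118579 / 7120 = 578.45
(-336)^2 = 112896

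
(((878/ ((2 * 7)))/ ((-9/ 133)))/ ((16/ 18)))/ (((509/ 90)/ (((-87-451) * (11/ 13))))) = 1110645855/ 13234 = 83923.67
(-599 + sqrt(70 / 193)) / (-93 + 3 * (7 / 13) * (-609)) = 7787 / 13998 - 13 * sqrt(13510) / 2701614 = 0.56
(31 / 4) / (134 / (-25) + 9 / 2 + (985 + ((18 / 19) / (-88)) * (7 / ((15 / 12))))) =161975 / 20567266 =0.01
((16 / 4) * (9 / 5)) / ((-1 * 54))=-2 / 15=-0.13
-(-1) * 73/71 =73/71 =1.03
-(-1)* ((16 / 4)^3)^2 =4096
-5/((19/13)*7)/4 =-65/532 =-0.12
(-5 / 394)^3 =-125 / 61162984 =-0.00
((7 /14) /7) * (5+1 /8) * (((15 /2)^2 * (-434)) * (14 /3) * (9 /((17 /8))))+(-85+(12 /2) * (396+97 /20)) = -14816479 /85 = -174311.52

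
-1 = -1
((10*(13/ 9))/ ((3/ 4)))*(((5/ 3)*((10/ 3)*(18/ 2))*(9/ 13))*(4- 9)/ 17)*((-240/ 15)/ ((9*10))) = 16000/ 459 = 34.86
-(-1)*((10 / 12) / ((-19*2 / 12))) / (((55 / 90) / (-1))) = 90 / 209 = 0.43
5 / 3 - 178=-529 / 3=-176.33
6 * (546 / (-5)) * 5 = -3276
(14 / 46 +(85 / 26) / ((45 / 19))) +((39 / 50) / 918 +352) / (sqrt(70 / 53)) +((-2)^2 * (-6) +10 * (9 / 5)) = -23225 / 5382 +5385613 * sqrt(3710) / 1071000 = 301.97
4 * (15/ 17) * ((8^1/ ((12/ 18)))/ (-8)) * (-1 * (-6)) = -31.76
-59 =-59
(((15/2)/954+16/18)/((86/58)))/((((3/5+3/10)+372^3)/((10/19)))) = 1240475/200617707259701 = 0.00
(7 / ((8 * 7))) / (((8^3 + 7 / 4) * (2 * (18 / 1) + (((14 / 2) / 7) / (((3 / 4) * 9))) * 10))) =9 / 1386440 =0.00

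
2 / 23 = 0.09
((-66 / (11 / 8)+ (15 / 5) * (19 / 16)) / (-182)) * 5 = 3555 / 2912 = 1.22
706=706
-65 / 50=-13 / 10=-1.30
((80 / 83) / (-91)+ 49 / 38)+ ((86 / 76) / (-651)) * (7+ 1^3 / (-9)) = 1402535 / 1107054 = 1.27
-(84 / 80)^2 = -441 / 400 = -1.10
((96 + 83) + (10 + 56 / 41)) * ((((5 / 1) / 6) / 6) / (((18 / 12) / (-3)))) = -39025 / 738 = -52.88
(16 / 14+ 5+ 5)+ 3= 99 / 7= 14.14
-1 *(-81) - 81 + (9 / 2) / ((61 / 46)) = 207 / 61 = 3.39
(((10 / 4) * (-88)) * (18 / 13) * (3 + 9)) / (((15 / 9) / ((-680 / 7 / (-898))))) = -9694080 / 40859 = -237.26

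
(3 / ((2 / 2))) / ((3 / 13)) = 13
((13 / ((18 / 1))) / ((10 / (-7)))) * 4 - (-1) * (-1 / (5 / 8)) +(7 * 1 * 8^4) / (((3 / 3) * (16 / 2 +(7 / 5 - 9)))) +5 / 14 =45156343 / 630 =71676.73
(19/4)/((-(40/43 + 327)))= -817/56404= -0.01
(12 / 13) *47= 564 / 13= 43.38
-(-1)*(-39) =-39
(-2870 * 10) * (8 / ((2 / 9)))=-1033200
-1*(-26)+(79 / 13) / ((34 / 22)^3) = 1765743 / 63869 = 27.65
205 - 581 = -376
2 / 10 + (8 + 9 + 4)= 106 / 5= 21.20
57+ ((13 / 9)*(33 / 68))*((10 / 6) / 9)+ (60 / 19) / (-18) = 5960389 / 104652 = 56.95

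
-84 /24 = -7 /2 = -3.50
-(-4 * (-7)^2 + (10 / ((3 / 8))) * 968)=-76852 / 3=-25617.33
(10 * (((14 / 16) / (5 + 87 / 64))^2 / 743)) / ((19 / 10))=0.00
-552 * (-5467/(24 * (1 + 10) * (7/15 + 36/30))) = 34293/5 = 6858.60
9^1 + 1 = 10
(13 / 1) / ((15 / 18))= 78 / 5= 15.60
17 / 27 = 0.63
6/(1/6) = 36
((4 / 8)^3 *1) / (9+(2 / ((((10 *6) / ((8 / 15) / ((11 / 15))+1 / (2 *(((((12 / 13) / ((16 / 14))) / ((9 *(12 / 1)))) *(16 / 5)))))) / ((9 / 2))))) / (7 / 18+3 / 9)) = 5005 / 540153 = 0.01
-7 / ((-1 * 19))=7 / 19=0.37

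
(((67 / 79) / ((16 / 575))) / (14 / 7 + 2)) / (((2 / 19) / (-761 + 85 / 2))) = -1051848075 / 20224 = -52009.89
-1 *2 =-2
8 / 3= 2.67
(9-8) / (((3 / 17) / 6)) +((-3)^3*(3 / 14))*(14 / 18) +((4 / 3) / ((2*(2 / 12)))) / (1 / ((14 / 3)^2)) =2099 / 18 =116.61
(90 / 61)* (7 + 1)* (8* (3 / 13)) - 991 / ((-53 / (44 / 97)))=30.27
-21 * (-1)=21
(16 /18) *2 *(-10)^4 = 160000 /9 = 17777.78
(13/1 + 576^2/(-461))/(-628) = 325783/289508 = 1.13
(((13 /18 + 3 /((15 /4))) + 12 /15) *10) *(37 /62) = 7733 /558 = 13.86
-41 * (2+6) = -328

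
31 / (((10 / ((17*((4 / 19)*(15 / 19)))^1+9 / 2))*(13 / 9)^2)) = 13280679 / 1220180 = 10.88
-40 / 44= -0.91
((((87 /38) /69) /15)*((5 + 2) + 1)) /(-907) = -116 /5945385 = -0.00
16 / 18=8 / 9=0.89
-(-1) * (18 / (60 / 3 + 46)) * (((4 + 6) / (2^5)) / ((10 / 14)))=21 / 176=0.12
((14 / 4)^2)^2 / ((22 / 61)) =146461 / 352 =416.08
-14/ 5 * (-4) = 56/ 5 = 11.20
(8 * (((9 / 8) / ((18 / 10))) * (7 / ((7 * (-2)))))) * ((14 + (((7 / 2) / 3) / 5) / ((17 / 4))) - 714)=89243 / 51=1749.86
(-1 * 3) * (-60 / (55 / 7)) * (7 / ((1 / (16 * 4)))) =112896 / 11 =10263.27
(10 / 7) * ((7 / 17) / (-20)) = -1 / 34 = -0.03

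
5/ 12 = 0.42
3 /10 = 0.30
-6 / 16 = -3 / 8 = -0.38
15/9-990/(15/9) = -1777/3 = -592.33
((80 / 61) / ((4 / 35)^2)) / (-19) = -6125 / 1159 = -5.28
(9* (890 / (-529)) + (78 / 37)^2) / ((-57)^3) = 0.00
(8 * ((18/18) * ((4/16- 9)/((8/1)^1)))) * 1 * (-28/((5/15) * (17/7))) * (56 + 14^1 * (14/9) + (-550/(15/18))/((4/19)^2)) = -914583775/204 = -4483253.80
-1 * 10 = -10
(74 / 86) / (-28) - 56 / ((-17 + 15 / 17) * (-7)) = -86941 / 164948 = -0.53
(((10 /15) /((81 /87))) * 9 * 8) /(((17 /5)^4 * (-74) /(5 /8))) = -90625 /27812493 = -0.00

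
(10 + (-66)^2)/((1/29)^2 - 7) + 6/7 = -12833663/20601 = -622.96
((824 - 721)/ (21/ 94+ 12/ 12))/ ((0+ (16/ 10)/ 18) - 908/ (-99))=159753/ 17572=9.09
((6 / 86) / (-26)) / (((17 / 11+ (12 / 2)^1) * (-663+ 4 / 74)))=1221 / 2276144026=0.00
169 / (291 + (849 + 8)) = 169 / 1148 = 0.15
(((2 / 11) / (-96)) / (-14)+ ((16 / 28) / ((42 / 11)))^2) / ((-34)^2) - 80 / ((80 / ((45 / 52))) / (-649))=64199611708321 / 114308498304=561.63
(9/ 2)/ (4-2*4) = -9/ 8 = -1.12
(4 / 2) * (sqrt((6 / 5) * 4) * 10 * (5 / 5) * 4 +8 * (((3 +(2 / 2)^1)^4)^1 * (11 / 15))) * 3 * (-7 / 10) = -157696 / 25-336 * sqrt(30) / 5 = -6675.91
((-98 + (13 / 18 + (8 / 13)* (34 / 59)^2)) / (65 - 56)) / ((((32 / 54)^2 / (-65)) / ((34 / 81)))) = 6721080815 / 8020224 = 838.02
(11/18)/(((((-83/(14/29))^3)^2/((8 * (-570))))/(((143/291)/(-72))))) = 0.00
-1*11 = -11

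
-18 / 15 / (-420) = 1 / 350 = 0.00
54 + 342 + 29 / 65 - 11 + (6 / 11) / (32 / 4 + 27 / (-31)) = 4686028 / 12155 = 385.52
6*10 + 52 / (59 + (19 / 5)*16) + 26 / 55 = 2006574 / 32945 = 60.91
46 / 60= 23 / 30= 0.77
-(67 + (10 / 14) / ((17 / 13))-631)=67051 / 119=563.45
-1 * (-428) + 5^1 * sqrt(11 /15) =sqrt(165) /3 + 428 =432.28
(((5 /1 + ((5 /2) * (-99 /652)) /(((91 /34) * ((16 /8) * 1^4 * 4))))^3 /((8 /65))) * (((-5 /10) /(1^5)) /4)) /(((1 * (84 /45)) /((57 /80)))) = -11307983758442972004375 /235858515532137365504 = -47.94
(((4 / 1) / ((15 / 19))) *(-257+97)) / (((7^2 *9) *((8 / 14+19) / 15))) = -12160 / 8631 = -1.41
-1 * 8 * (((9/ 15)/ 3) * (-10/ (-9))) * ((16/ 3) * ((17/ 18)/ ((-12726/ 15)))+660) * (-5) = 3023670400/ 515403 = 5866.61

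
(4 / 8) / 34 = 1 / 68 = 0.01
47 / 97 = 0.48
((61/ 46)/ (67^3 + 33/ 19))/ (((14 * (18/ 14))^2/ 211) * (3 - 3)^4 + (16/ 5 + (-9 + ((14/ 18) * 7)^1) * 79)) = -0.00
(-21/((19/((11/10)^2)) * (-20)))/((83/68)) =43197/788500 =0.05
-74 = -74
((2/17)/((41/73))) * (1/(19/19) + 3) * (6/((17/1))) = 3504/11849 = 0.30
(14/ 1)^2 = 196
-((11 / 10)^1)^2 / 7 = -121 / 700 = -0.17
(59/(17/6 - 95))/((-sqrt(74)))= 0.07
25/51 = 0.49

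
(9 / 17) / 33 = 3 / 187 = 0.02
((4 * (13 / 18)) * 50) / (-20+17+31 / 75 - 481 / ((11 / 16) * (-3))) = 178750 / 285399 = 0.63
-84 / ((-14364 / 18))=2 / 19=0.11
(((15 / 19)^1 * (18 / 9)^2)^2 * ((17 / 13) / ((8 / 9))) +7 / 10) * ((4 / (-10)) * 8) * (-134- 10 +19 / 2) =776173676 / 117325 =6615.59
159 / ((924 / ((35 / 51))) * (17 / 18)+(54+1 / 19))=5035 / 41979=0.12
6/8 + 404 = 1619/4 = 404.75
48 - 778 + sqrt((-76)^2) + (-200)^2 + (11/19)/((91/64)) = 68029938/1729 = 39346.41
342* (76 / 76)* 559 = 191178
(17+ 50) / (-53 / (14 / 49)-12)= -134 / 395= -0.34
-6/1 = -6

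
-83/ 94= -0.88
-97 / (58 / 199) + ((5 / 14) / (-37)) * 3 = -2499956 / 7511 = -332.84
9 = 9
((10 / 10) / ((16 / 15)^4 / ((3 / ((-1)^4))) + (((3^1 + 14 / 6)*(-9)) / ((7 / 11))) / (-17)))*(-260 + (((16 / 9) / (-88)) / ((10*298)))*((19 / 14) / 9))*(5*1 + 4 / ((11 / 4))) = -2187277551049875 / 6345399146944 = -344.70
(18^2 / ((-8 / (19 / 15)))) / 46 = -513 / 460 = -1.12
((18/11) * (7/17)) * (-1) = -126/187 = -0.67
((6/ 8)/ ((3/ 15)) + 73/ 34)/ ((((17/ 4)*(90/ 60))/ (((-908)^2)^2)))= 545152191611392/ 867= 628779921120.41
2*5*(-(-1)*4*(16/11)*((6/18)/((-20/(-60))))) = 640/11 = 58.18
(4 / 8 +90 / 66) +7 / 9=523 / 198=2.64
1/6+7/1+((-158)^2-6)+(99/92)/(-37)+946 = 264604537/10212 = 25911.14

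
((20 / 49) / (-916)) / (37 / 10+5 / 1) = -50 / 976227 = -0.00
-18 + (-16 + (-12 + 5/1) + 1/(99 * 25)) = -101474/2475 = -41.00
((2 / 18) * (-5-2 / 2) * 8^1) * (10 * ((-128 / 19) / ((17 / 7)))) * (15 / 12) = 179200 / 969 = 184.93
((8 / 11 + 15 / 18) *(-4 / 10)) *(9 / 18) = -103 / 330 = -0.31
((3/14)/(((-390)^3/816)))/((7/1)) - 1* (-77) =3108480358/40369875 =77.00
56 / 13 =4.31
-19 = -19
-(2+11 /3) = -5.67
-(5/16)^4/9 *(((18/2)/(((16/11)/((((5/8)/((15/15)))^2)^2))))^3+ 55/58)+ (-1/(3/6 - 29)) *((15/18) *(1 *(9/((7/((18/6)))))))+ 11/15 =2702942619064651564634921/3201709135153398326231040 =0.84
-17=-17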